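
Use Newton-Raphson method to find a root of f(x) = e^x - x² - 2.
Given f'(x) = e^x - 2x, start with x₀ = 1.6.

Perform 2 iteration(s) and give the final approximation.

f(x) = e^x - x² - 2
f'(x) = e^x - 2x
x₀ = 1.6

Newton-Raphson formula: x_{n+1} = x_n - f(x_n)/f'(x_n)

Iteration 1:
  f(1.600000) = 0.393032
  f'(1.600000) = 1.753032
  x_1 = 1.600000 - 0.393032/1.753032 = 1.375799
Iteration 2:
  f(1.375799) = 0.065415
  f'(1.375799) = 1.206639
  x_2 = 1.375799 - 0.065415/1.206639 = 1.321586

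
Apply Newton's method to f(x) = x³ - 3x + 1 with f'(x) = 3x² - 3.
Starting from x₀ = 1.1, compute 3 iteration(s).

f(x) = x³ - 3x + 1
f'(x) = 3x² - 3
x₀ = 1.1

Newton-Raphson formula: x_{n+1} = x_n - f(x_n)/f'(x_n)

Iteration 1:
  f(1.100000) = -0.969000
  f'(1.100000) = 0.630000
  x_1 = 1.100000 - (-0.969000)/0.630000 = 2.638095
Iteration 2:
  f(2.638095) = 11.445661
  f'(2.638095) = 17.878639
  x_2 = 2.638095 - 11.445661/17.878639 = 1.997909
Iteration 3:
  f(1.997909) = 2.981206
  f'(1.997909) = 8.974920
  x_3 = 1.997909 - 2.981206/8.974920 = 1.665738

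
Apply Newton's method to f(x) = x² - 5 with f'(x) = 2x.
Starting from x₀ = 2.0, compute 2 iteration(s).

f(x) = x² - 5
f'(x) = 2x
x₀ = 2.0

Newton-Raphson formula: x_{n+1} = x_n - f(x_n)/f'(x_n)

Iteration 1:
  f(2.000000) = -1.000000
  f'(2.000000) = 4.000000
  x_1 = 2.000000 - (-1.000000)/4.000000 = 2.250000
Iteration 2:
  f(2.250000) = 0.062500
  f'(2.250000) = 4.500000
  x_2 = 2.250000 - 0.062500/4.500000 = 2.236111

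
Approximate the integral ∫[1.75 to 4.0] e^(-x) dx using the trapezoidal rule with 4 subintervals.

f(x) = e^(-x)
a = 1.75, b = 4.0, n = 4
h = (b - a)/n = 0.562500

Trapezoidal rule: (h/2)[f(x₀) + 2f(x₁) + 2f(x₂) + ... + f(xₙ)]

x_0 = 1.7500, f(x_0) = 0.173774, coefficient = 1
x_1 = 2.3125, f(x_1) = 0.099013, coefficient = 2
x_2 = 2.8750, f(x_2) = 0.056416, coefficient = 2
x_3 = 3.4375, f(x_3) = 0.032145, coefficient = 2
x_4 = 4.0000, f(x_4) = 0.018316, coefficient = 1

I ≈ (0.562500/2) × 0.567239 = 0.159536
Exact value: 0.155458
Error: 0.004078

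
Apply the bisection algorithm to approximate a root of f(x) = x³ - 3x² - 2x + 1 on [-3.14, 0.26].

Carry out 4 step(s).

f(x) = x³ - 3x² - 2x + 1
Initial interval: [-3.14, 0.26]

Iteration 1:
  c_1 = (-3.140000 + 0.260000)/2 = -1.440000
  f(c_1) = f(-1.440000) = -5.326784
  f(a) × f(c) ≥ 0, new interval: [-1.440000, 0.260000]
Iteration 2:
  c_2 = (-1.440000 + 0.260000)/2 = -0.590000
  f(c_2) = f(-0.590000) = 0.930321
  f(a) × f(c) < 0, new interval: [-1.440000, -0.590000]
Iteration 3:
  c_3 = (-1.440000 + (-0.590000))/2 = -1.015000
  f(c_3) = f(-1.015000) = -1.106353
  f(a) × f(c) ≥ 0, new interval: [-1.015000, -0.590000]
Iteration 4:
  c_4 = (-1.015000 + (-0.590000))/2 = -0.802500
  f(c_4) = f(-0.802500) = 0.156166
  f(a) × f(c) < 0, new interval: [-1.015000, -0.802500]

After 4 iteration(s), the approximation is c_4 = -0.802500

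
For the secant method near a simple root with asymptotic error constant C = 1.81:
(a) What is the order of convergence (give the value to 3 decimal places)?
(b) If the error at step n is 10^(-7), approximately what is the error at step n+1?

(a) Secant method has superlinear convergence with order φ = (1+√5)/2 ≈ 1.618.
    This means |e_{n+1}| ≈ C|e_n|^1.618.

(b) With |e_n| = 10^(-7) and C = 1.81:
    |e_{n+1}| ≈ 1.81 × (10^(-7))^1.618 = 1.81 × 10^(-11.33)

(a) ≈ 1.618 (golden ratio); (b) |e_{n+1}| ≈ 8.540e-12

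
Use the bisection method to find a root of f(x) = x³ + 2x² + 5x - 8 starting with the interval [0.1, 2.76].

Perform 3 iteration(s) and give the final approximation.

f(x) = x³ + 2x² + 5x - 8
Initial interval: [0.1, 2.76]

Iteration 1:
  c_1 = (0.100000 + 2.760000)/2 = 1.430000
  f(c_1) = f(1.430000) = 6.164007
  f(a) × f(c) < 0, new interval: [0.100000, 1.430000]
Iteration 2:
  c_2 = (0.100000 + 1.430000)/2 = 0.765000
  f(c_2) = f(0.765000) = -2.556853
  f(a) × f(c) ≥ 0, new interval: [0.765000, 1.430000]
Iteration 3:
  c_3 = (0.765000 + 1.430000)/2 = 1.097500
  f(c_3) = f(1.097500) = 1.218458
  f(a) × f(c) < 0, new interval: [0.765000, 1.097500]

After 3 iteration(s), the approximation is c_3 = 1.097500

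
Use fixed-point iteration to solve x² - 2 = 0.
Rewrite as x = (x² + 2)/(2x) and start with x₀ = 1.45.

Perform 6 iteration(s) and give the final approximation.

Equation: x² - 2 = 0
Fixed-point form: x = (x² + 2)/(2x)
x₀ = 1.45

x_1 = g(1.450000) = 1.414655
x_2 = g(1.414655) = 1.414214
x_3 = g(1.414214) = 1.414214
x_4 = g(1.414214) = 1.414214
x_5 = g(1.414214) = 1.414214
x_6 = g(1.414214) = 1.414214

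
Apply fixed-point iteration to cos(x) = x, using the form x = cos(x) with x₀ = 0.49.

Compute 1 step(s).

Equation: cos(x) = x
Fixed-point form: x = cos(x)
x₀ = 0.49

x_1 = g(0.490000) = 0.882333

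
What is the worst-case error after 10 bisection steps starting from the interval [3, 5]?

Bisection error bound: |error| ≤ (b-a)/2^n
|error| ≤ (5 - 3)/2^10 = 2/2^10
|error| ≤ 0.0019531250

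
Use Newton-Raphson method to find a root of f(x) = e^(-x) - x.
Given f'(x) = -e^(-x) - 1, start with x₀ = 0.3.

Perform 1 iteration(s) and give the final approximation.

f(x) = e^(-x) - x
f'(x) = -e^(-x) - 1
x₀ = 0.3

Newton-Raphson formula: x_{n+1} = x_n - f(x_n)/f'(x_n)

Iteration 1:
  f(0.300000) = 0.440818
  f'(0.300000) = -1.740818
  x_1 = 0.300000 - 0.440818/(-1.740818) = 0.553225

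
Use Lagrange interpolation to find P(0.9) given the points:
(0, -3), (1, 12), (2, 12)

Lagrange interpolation formula:
P(x) = Σ yᵢ × Lᵢ(x)
where Lᵢ(x) = Π_{j≠i} (x - xⱼ)/(xᵢ - xⱼ)

L_0(0.9) = (0.9 - 1)/(0 - 1) × (0.9 - 2)/(0 - 2) = 0.055000
L_1(0.9) = (0.9 - 0)/(1 - 0) × (0.9 - 2)/(1 - 2) = 0.990000
L_2(0.9) = (0.9 - 0)/(2 - 0) × (0.9 - 1)/(2 - 1) = -0.045000

P(0.9) = (-3)×L_0(0.9) + 12×L_1(0.9) + 12×L_2(0.9)
P(0.9) = 11.175000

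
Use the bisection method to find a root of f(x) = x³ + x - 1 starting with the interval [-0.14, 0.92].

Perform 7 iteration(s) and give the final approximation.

f(x) = x³ + x - 1
Initial interval: [-0.14, 0.92]

Iteration 1:
  c_1 = (-0.140000 + 0.920000)/2 = 0.390000
  f(c_1) = f(0.390000) = -0.550681
  f(a) × f(c) ≥ 0, new interval: [0.390000, 0.920000]
Iteration 2:
  c_2 = (0.390000 + 0.920000)/2 = 0.655000
  f(c_2) = f(0.655000) = -0.063989
  f(a) × f(c) ≥ 0, new interval: [0.655000, 0.920000]
Iteration 3:
  c_3 = (0.655000 + 0.920000)/2 = 0.787500
  f(c_3) = f(0.787500) = 0.275873
  f(a) × f(c) < 0, new interval: [0.655000, 0.787500]
Iteration 4:
  c_4 = (0.655000 + 0.787500)/2 = 0.721250
  f(c_4) = f(0.721250) = 0.096445
  f(a) × f(c) < 0, new interval: [0.655000, 0.721250]
Iteration 5:
  c_5 = (0.655000 + 0.721250)/2 = 0.688125
  f(c_5) = f(0.688125) = 0.013963
  f(a) × f(c) < 0, new interval: [0.655000, 0.688125]
Iteration 6:
  c_6 = (0.655000 + 0.688125)/2 = 0.671563
  f(c_6) = f(0.671563) = -0.025565
  f(a) × f(c) ≥ 0, new interval: [0.671563, 0.688125]
Iteration 7:
  c_7 = (0.671563 + 0.688125)/2 = 0.679844
  f(c_7) = f(0.679844) = -0.005941
  f(a) × f(c) ≥ 0, new interval: [0.679844, 0.688125]

After 7 iteration(s), the approximation is c_7 = 0.679844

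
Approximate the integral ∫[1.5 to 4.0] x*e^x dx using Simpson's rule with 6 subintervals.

f(x) = x*e^x
a = 1.5, b = 4.0, n = 6
h = (b - a)/n = 0.416667

Simpson's rule: (h/3)[f(x₀) + 4f(x₁) + 2f(x₂) + ... + f(xₙ)]

x_0 = 1.5000, f(x_0) = 6.722534, coefficient = 1
x_1 = 1.9167, f(x_1) = 13.029998, coefficient = 4
x_2 = 2.3333, f(x_2) = 24.061937, coefficient = 2
x_3 = 2.7500, f(x_3) = 43.017238, coefficient = 4
x_4 = 3.1667, f(x_4) = 75.139484, coefficient = 2
x_5 = 3.5833, f(x_5) = 128.976059, coefficient = 4
x_6 = 4.0000, f(x_6) = 218.392600, coefficient = 1

I ≈ (0.416667/3) × 1163.611154 = 161.612660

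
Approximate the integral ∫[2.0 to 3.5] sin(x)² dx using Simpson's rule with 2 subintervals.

f(x) = sin(x)²
a = 2.0, b = 3.5, n = 2
h = (b - a)/n = 0.750000

Simpson's rule: (h/3)[f(x₀) + 4f(x₁) + 2f(x₂) + ... + f(xₙ)]

x_0 = 2.0000, f(x_0) = 0.826822, coefficient = 1
x_1 = 2.7500, f(x_1) = 0.145665, coefficient = 4
x_2 = 3.5000, f(x_2) = 0.123049, coefficient = 1

I ≈ (0.750000/3) × 1.532531 = 0.383133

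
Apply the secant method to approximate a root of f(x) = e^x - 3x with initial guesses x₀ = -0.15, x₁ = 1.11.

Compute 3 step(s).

f(x) = e^x - 3x
x₀ = -0.15, x₁ = 1.11

Secant formula: x_{n+1} = x_n - f(x_n)(x_n - x_{n-1})/(f(x_n) - f(x_{n-1}))

Iteration 1:
  f(-0.150000) = 1.310708
  f(1.110000) = -0.295642
  x_2 = 1.110000 - (-0.295642)×(1.110000 - (-0.150000))/(-0.295642 - 1.310708)
       = 0.878103
Iteration 2:
  f(1.110000) = -0.295642
  f(0.878103) = -0.227978
  x_3 = 0.878103 - (-0.227978)×(0.878103 - 1.110000)/(-0.227978 - (-0.295642))
       = 0.096771
Iteration 3:
  f(0.878103) = -0.227978
  f(0.096771) = 0.811294
  x_4 = 0.096771 - 0.811294×(0.096771 - 0.878103)/(0.811294 - (-0.227978))
       = 0.706707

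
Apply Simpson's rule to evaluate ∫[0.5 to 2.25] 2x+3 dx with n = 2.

f(x) = 2x+3
a = 0.5, b = 2.25, n = 2
h = (b - a)/n = 0.875000

Simpson's rule: (h/3)[f(x₀) + 4f(x₁) + 2f(x₂) + ... + f(xₙ)]

x_0 = 0.5000, f(x_0) = 4.000000, coefficient = 1
x_1 = 1.3750, f(x_1) = 5.750000, coefficient = 4
x_2 = 2.2500, f(x_2) = 7.500000, coefficient = 1

I ≈ (0.875000/3) × 34.500000 = 10.062500
Exact value: 10.062500
Error: 0.000000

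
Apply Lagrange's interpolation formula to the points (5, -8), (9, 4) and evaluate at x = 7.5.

Lagrange interpolation formula:
P(x) = Σ yᵢ × Lᵢ(x)
where Lᵢ(x) = Π_{j≠i} (x - xⱼ)/(xᵢ - xⱼ)

L_0(7.5) = (7.5 - 9)/(5 - 9) = 0.375000
L_1(7.5) = (7.5 - 5)/(9 - 5) = 0.625000

P(7.5) = (-8)×L_0(7.5) + 4×L_1(7.5)
P(7.5) = -0.500000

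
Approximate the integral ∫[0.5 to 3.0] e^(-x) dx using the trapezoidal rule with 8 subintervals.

f(x) = e^(-x)
a = 0.5, b = 3.0, n = 8
h = (b - a)/n = 0.312500

Trapezoidal rule: (h/2)[f(x₀) + 2f(x₁) + 2f(x₂) + ... + f(xₙ)]

x_0 = 0.5000, f(x_0) = 0.606531, coefficient = 1
x_1 = 0.8125, f(x_1) = 0.443747, coefficient = 2
x_2 = 1.1250, f(x_2) = 0.324652, coefficient = 2
x_3 = 1.4375, f(x_3) = 0.237521, coefficient = 2
x_4 = 1.7500, f(x_4) = 0.173774, coefficient = 2
x_5 = 2.0625, f(x_5) = 0.127136, coefficient = 2
x_6 = 2.3750, f(x_6) = 0.093014, coefficient = 2
x_7 = 2.6875, f(x_7) = 0.068051, coefficient = 2
x_8 = 3.0000, f(x_8) = 0.049787, coefficient = 1

I ≈ (0.312500/2) × 3.592109 = 0.561267
Exact value: 0.556744
Error: 0.004523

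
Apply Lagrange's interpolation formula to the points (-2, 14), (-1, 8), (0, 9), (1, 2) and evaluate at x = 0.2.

Lagrange interpolation formula:
P(x) = Σ yᵢ × Lᵢ(x)
where Lᵢ(x) = Π_{j≠i} (x - xⱼ)/(xᵢ - xⱼ)

L_0(0.2) = (0.2 - (-1))/(-2 - (-1)) × (0.2 - 0)/(-2 - 0) × (0.2 - 1)/(-2 - 1) = 0.032000
L_1(0.2) = (0.2 - (-2))/(-1 - (-2)) × (0.2 - 0)/(-1 - 0) × (0.2 - 1)/(-1 - 1) = -0.176000
L_2(0.2) = (0.2 - (-2))/(0 - (-2)) × (0.2 - (-1))/(0 - (-1)) × (0.2 - 1)/(0 - 1) = 1.056000
L_3(0.2) = (0.2 - (-2))/(1 - (-2)) × (0.2 - (-1))/(1 - (-1)) × (0.2 - 0)/(1 - 0) = 0.088000

P(0.2) = 14×L_0(0.2) + 8×L_1(0.2) + 9×L_2(0.2) + 2×L_3(0.2)
P(0.2) = 8.720000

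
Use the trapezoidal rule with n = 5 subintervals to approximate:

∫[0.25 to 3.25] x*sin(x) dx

f(x) = x*sin(x)
a = 0.25, b = 3.25, n = 5
h = (b - a)/n = 0.600000

Trapezoidal rule: (h/2)[f(x₀) + 2f(x₁) + 2f(x₂) + ... + f(xₙ)]

x_0 = 0.2500, f(x_0) = 0.061851, coefficient = 1
x_1 = 0.8500, f(x_1) = 0.638588, coefficient = 2
x_2 = 1.4500, f(x_2) = 1.439434, coefficient = 2
x_3 = 2.0500, f(x_3) = 1.819093, coefficient = 2
x_4 = 2.6500, f(x_4) = 1.250881, coefficient = 2
x_5 = 3.2500, f(x_5) = -0.351634, coefficient = 1

I ≈ (0.600000/2) × 10.006209 = 3.001863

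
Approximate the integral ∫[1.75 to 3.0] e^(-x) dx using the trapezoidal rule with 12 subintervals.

f(x) = e^(-x)
a = 1.75, b = 3.0, n = 12
h = (b - a)/n = 0.104167

Trapezoidal rule: (h/2)[f(x₀) + 2f(x₁) + 2f(x₂) + ... + f(xₙ)]

x_0 = 1.7500, f(x_0) = 0.173774, coefficient = 1
x_1 = 1.8542, f(x_1) = 0.156583, coefficient = 2
x_2 = 1.9583, f(x_2) = 0.141093, coefficient = 2
x_3 = 2.0625, f(x_3) = 0.127136, coefficient = 2
x_4 = 2.1667, f(x_4) = 0.114559, coefficient = 2
x_5 = 2.2708, f(x_5) = 0.103226, coefficient = 2
x_6 = 2.3750, f(x_6) = 0.093014, coefficient = 2
x_7 = 2.4792, f(x_7) = 0.083813, coefficient = 2
x_8 = 2.5833, f(x_8) = 0.075522, coefficient = 2
x_9 = 2.6875, f(x_9) = 0.068051, coefficient = 2
x_10 = 2.7917, f(x_10) = 0.061319, coefficient = 2
x_11 = 2.8958, f(x_11) = 0.055253, coefficient = 2
x_12 = 3.0000, f(x_12) = 0.049787, coefficient = 1

I ≈ (0.104167/2) × 2.382700 = 0.124099
Exact value: 0.123987
Error: 0.000112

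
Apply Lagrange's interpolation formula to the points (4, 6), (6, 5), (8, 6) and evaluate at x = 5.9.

Lagrange interpolation formula:
P(x) = Σ yᵢ × Lᵢ(x)
where Lᵢ(x) = Π_{j≠i} (x - xⱼ)/(xᵢ - xⱼ)

L_0(5.9) = (5.9 - 6)/(4 - 6) × (5.9 - 8)/(4 - 8) = 0.026250
L_1(5.9) = (5.9 - 4)/(6 - 4) × (5.9 - 8)/(6 - 8) = 0.997500
L_2(5.9) = (5.9 - 4)/(8 - 4) × (5.9 - 6)/(8 - 6) = -0.023750

P(5.9) = 6×L_0(5.9) + 5×L_1(5.9) + 6×L_2(5.9)
P(5.9) = 5.002500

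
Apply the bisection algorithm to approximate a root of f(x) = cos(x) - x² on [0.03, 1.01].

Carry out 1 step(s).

f(x) = cos(x) - x²
Initial interval: [0.03, 1.01]

Iteration 1:
  c_1 = (0.030000 + 1.010000)/2 = 0.520000
  f(c_1) = f(0.520000) = 0.597419
  f(a) × f(c) ≥ 0, new interval: [0.520000, 1.010000]

After 1 iteration(s), the approximation is c_1 = 0.520000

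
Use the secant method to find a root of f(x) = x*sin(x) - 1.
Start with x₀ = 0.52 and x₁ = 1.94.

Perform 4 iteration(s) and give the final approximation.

f(x) = x*sin(x) - 1
x₀ = 0.52, x₁ = 1.94

Secant formula: x_{n+1} = x_n - f(x_n)(x_n - x_{n-1})/(f(x_n) - f(x_{n-1}))

Iteration 1:
  f(0.520000) = -0.741622
  f(1.940000) = 0.809273
  x_2 = 1.940000 - 0.809273×(1.940000 - 0.520000)/(0.809273 - (-0.741622))
       = 1.199029
Iteration 2:
  f(1.940000) = 0.809273
  f(1.199029) = 0.117120
  x_3 = 1.199029 - 0.117120×(1.199029 - 1.940000)/(0.117120 - 0.809273)
       = 1.073649
Iteration 3:
  f(1.199029) = 0.117120
  f(1.073649) = -0.056320
  x_4 = 1.073649 - (-0.056320)×(1.073649 - 1.199029)/(-0.056320 - 0.117120)
       = 1.114363
Iteration 4:
  f(1.073649) = -0.056320
  f(1.114363) = 0.000286
  x_5 = 1.114363 - 0.000286×(1.114363 - 1.073649)/(0.000286 - (-0.056320))
       = 1.114157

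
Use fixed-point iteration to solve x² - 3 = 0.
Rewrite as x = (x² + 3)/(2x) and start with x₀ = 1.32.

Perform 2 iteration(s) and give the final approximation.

Equation: x² - 3 = 0
Fixed-point form: x = (x² + 3)/(2x)
x₀ = 1.32

x_1 = g(1.320000) = 1.796364
x_2 = g(1.796364) = 1.733202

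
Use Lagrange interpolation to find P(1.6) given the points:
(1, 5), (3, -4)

Lagrange interpolation formula:
P(x) = Σ yᵢ × Lᵢ(x)
where Lᵢ(x) = Π_{j≠i} (x - xⱼ)/(xᵢ - xⱼ)

L_0(1.6) = (1.6 - 3)/(1 - 3) = 0.700000
L_1(1.6) = (1.6 - 1)/(3 - 1) = 0.300000

P(1.6) = 5×L_0(1.6) + (-4)×L_1(1.6)
P(1.6) = 2.300000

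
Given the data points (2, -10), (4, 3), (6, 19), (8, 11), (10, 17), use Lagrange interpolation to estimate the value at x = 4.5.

Lagrange interpolation formula:
P(x) = Σ yᵢ × Lᵢ(x)
where Lᵢ(x) = Π_{j≠i} (x - xⱼ)/(xᵢ - xⱼ)

L_0(4.5) = (4.5 - 4)/(2 - 4) × (4.5 - 6)/(2 - 6) × (4.5 - 8)/(2 - 8) × (4.5 - 10)/(2 - 10) = -0.037598
L_1(4.5) = (4.5 - 2)/(4 - 2) × (4.5 - 6)/(4 - 6) × (4.5 - 8)/(4 - 8) × (4.5 - 10)/(4 - 10) = 0.751953
L_2(4.5) = (4.5 - 2)/(6 - 2) × (4.5 - 4)/(6 - 4) × (4.5 - 8)/(6 - 8) × (4.5 - 10)/(6 - 10) = 0.375977
L_3(4.5) = (4.5 - 2)/(8 - 2) × (4.5 - 4)/(8 - 4) × (4.5 - 6)/(8 - 6) × (4.5 - 10)/(8 - 10) = -0.107422
L_4(4.5) = (4.5 - 2)/(10 - 2) × (4.5 - 4)/(10 - 4) × (4.5 - 6)/(10 - 6) × (4.5 - 8)/(10 - 8) = 0.017090

P(4.5) = (-10)×L_0(4.5) + 3×L_1(4.5) + 19×L_2(4.5) + 11×L_3(4.5) + 17×L_4(4.5)
P(4.5) = 8.884277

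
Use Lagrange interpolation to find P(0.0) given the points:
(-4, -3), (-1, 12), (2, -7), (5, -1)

Lagrange interpolation formula:
P(x) = Σ yᵢ × Lᵢ(x)
where Lᵢ(x) = Π_{j≠i} (x - xⱼ)/(xᵢ - xⱼ)

L_0(0.0) = (0.0 - (-1))/(-4 - (-1)) × (0.0 - 2)/(-4 - 2) × (0.0 - 5)/(-4 - 5) = -0.061728
L_1(0.0) = (0.0 - (-4))/(-1 - (-4)) × (0.0 - 2)/(-1 - 2) × (0.0 - 5)/(-1 - 5) = 0.740741
L_2(0.0) = (0.0 - (-4))/(2 - (-4)) × (0.0 - (-1))/(2 - (-1)) × (0.0 - 5)/(2 - 5) = 0.370370
L_3(0.0) = (0.0 - (-4))/(5 - (-4)) × (0.0 - (-1))/(5 - (-1)) × (0.0 - 2)/(5 - 2) = -0.049383

P(0.0) = (-3)×L_0(0.0) + 12×L_1(0.0) + (-7)×L_2(0.0) + (-1)×L_3(0.0)
P(0.0) = 6.530864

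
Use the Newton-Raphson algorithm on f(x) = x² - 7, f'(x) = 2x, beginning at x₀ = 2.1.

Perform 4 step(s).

f(x) = x² - 7
f'(x) = 2x
x₀ = 2.1

Newton-Raphson formula: x_{n+1} = x_n - f(x_n)/f'(x_n)

Iteration 1:
  f(2.100000) = -2.590000
  f'(2.100000) = 4.200000
  x_1 = 2.100000 - (-2.590000)/4.200000 = 2.716667
Iteration 2:
  f(2.716667) = 0.380278
  f'(2.716667) = 5.433333
  x_2 = 2.716667 - 0.380278/5.433333 = 2.646677
Iteration 3:
  f(2.646677) = 0.004899
  f'(2.646677) = 5.293354
  x_3 = 2.646677 - 0.004899/5.293354 = 2.645751
Iteration 4:
  f(2.645751) = 0.000001
  f'(2.645751) = 5.291503
  x_4 = 2.645751 - 0.000001/5.291503 = 2.645751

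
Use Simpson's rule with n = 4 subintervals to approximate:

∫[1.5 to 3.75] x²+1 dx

f(x) = x²+1
a = 1.5, b = 3.75, n = 4
h = (b - a)/n = 0.562500

Simpson's rule: (h/3)[f(x₀) + 4f(x₁) + 2f(x₂) + ... + f(xₙ)]

x_0 = 1.5000, f(x_0) = 3.250000, coefficient = 1
x_1 = 2.0625, f(x_1) = 5.253906, coefficient = 4
x_2 = 2.6250, f(x_2) = 7.890625, coefficient = 2
x_3 = 3.1875, f(x_3) = 11.160156, coefficient = 4
x_4 = 3.7500, f(x_4) = 15.062500, coefficient = 1

I ≈ (0.562500/3) × 99.750000 = 18.703125
Exact value: 18.703125
Error: 0.000000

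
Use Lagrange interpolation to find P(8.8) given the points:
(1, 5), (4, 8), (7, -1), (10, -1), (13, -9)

Lagrange interpolation formula:
P(x) = Σ yᵢ × Lᵢ(x)
where Lᵢ(x) = Π_{j≠i} (x - xⱼ)/(xᵢ - xⱼ)

L_0(8.8) = (8.8 - 4)/(1 - 4) × (8.8 - 7)/(1 - 7) × (8.8 - 10)/(1 - 10) × (8.8 - 13)/(1 - 13) = 0.022400
L_1(8.8) = (8.8 - 1)/(4 - 1) × (8.8 - 7)/(4 - 7) × (8.8 - 10)/(4 - 10) × (8.8 - 13)/(4 - 13) = -0.145600
L_2(8.8) = (8.8 - 1)/(7 - 1) × (8.8 - 4)/(7 - 4) × (8.8 - 10)/(7 - 10) × (8.8 - 13)/(7 - 13) = 0.582400
L_3(8.8) = (8.8 - 1)/(10 - 1) × (8.8 - 4)/(10 - 4) × (8.8 - 7)/(10 - 7) × (8.8 - 13)/(10 - 13) = 0.582400
L_4(8.8) = (8.8 - 1)/(13 - 1) × (8.8 - 4)/(13 - 4) × (8.8 - 7)/(13 - 7) × (8.8 - 10)/(13 - 10) = -0.041600

P(8.8) = 5×L_0(8.8) + 8×L_1(8.8) + (-1)×L_2(8.8) + (-1)×L_3(8.8) + (-9)×L_4(8.8)
P(8.8) = -1.843200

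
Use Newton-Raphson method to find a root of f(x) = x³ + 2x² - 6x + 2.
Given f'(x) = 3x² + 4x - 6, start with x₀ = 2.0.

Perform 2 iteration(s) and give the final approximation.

f(x) = x³ + 2x² - 6x + 2
f'(x) = 3x² + 4x - 6
x₀ = 2.0

Newton-Raphson formula: x_{n+1} = x_n - f(x_n)/f'(x_n)

Iteration 1:
  f(2.000000) = 6.000000
  f'(2.000000) = 14.000000
  x_1 = 2.000000 - 6.000000/14.000000 = 1.571429
Iteration 2:
  f(1.571429) = 1.390671
  f'(1.571429) = 7.693878
  x_2 = 1.571429 - 1.390671/7.693878 = 1.390678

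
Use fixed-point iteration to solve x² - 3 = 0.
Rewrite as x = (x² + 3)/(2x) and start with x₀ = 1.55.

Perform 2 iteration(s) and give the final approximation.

Equation: x² - 3 = 0
Fixed-point form: x = (x² + 3)/(2x)
x₀ = 1.55

x_1 = g(1.550000) = 1.742742
x_2 = g(1.742742) = 1.732084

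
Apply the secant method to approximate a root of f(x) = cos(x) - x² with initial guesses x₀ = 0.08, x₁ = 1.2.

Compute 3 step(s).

f(x) = cos(x) - x²
x₀ = 0.08, x₁ = 1.2

Secant formula: x_{n+1} = x_n - f(x_n)(x_n - x_{n-1})/(f(x_n) - f(x_{n-1}))

Iteration 1:
  f(0.080000) = 0.990402
  f(1.200000) = -1.077642
  x_2 = 1.200000 - (-1.077642)×(1.200000 - 0.080000)/(-1.077642 - 0.990402)
       = 0.616376
Iteration 2:
  f(1.200000) = -1.077642
  f(0.616376) = 0.436059
  x_3 = 0.616376 - 0.436059×(0.616376 - 1.200000)/(0.436059 - (-1.077642))
       = 0.784503
Iteration 3:
  f(0.616376) = 0.436059
  f(0.784503) = 0.092293
  x_4 = 0.784503 - 0.092293×(0.784503 - 0.616376)/(0.092293 - 0.436059)
       = 0.829642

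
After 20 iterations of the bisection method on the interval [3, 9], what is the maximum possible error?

Bisection error bound: |error| ≤ (b-a)/2^n
|error| ≤ (9 - 3)/2^20 = 6/2^20
|error| ≤ 0.0000057220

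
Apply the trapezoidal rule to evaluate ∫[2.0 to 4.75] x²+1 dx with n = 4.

f(x) = x²+1
a = 2.0, b = 4.75, n = 4
h = (b - a)/n = 0.687500

Trapezoidal rule: (h/2)[f(x₀) + 2f(x₁) + 2f(x₂) + ... + f(xₙ)]

x_0 = 2.0000, f(x_0) = 5.000000, coefficient = 1
x_1 = 2.6875, f(x_1) = 8.222656, coefficient = 2
x_2 = 3.3750, f(x_2) = 12.390625, coefficient = 2
x_3 = 4.0625, f(x_3) = 17.503906, coefficient = 2
x_4 = 4.7500, f(x_4) = 23.562500, coefficient = 1

I ≈ (0.687500/2) × 104.796875 = 36.023926
Exact value: 35.807292
Error: 0.216634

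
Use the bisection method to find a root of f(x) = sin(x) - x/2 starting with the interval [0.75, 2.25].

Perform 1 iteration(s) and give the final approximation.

f(x) = sin(x) - x/2
Initial interval: [0.75, 2.25]

Iteration 1:
  c_1 = (0.750000 + 2.250000)/2 = 1.500000
  f(c_1) = f(1.500000) = 0.247495
  f(a) × f(c) ≥ 0, new interval: [1.500000, 2.250000]

After 1 iteration(s), the approximation is c_1 = 1.500000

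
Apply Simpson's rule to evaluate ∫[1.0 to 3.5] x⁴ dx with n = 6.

f(x) = x⁴
a = 1.0, b = 3.5, n = 6
h = (b - a)/n = 0.416667

Simpson's rule: (h/3)[f(x₀) + 4f(x₁) + 2f(x₂) + ... + f(xₙ)]

x_0 = 1.0000, f(x_0) = 1.000000, coefficient = 1
x_1 = 1.4167, f(x_1) = 4.027826, coefficient = 4
x_2 = 1.8333, f(x_2) = 11.297068, coefficient = 2
x_3 = 2.2500, f(x_3) = 25.628906, coefficient = 4
x_4 = 2.6667, f(x_4) = 50.567901, coefficient = 2
x_5 = 3.0833, f(x_5) = 90.381993, coefficient = 4
x_6 = 3.5000, f(x_6) = 150.062500, coefficient = 1

I ≈ (0.416667/3) × 754.947338 = 104.853797
Exact value: 104.843750
Error: 0.010047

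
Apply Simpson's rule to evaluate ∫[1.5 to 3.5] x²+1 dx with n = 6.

f(x) = x²+1
a = 1.5, b = 3.5, n = 6
h = (b - a)/n = 0.333333

Simpson's rule: (h/3)[f(x₀) + 4f(x₁) + 2f(x₂) + ... + f(xₙ)]

x_0 = 1.5000, f(x_0) = 3.250000, coefficient = 1
x_1 = 1.8333, f(x_1) = 4.361111, coefficient = 4
x_2 = 2.1667, f(x_2) = 5.694444, coefficient = 2
x_3 = 2.5000, f(x_3) = 7.250000, coefficient = 4
x_4 = 2.8333, f(x_4) = 9.027778, coefficient = 2
x_5 = 3.1667, f(x_5) = 11.027778, coefficient = 4
x_6 = 3.5000, f(x_6) = 13.250000, coefficient = 1

I ≈ (0.333333/3) × 136.500000 = 15.166667
Exact value: 15.166667
Error: 0.000000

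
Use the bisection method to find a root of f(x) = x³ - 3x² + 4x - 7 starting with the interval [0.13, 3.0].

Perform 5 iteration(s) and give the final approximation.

f(x) = x³ - 3x² + 4x - 7
Initial interval: [0.13, 3.0]

Iteration 1:
  c_1 = (0.130000 + 3.000000)/2 = 1.565000
  f(c_1) = f(1.565000) = -4.254638
  f(a) × f(c) ≥ 0, new interval: [1.565000, 3.000000]
Iteration 2:
  c_2 = (1.565000 + 3.000000)/2 = 2.282500
  f(c_2) = f(2.282500) = -1.608036
  f(a) × f(c) ≥ 0, new interval: [2.282500, 3.000000]
Iteration 3:
  c_3 = (2.282500 + 3.000000)/2 = 2.641250
  f(c_3) = f(2.641250) = 1.062288
  f(a) × f(c) < 0, new interval: [2.282500, 2.641250]
Iteration 4:
  c_4 = (2.282500 + 2.641250)/2 = 2.461875
  f(c_4) = f(2.461875) = -0.413983
  f(a) × f(c) ≥ 0, new interval: [2.461875, 2.641250]
Iteration 5:
  c_5 = (2.461875 + 2.641250)/2 = 2.551563
  f(c_5) = f(2.551563) = 0.286711
  f(a) × f(c) < 0, new interval: [2.461875, 2.551563]

After 5 iteration(s), the approximation is c_5 = 2.551563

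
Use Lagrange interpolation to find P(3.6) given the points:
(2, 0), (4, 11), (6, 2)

Lagrange interpolation formula:
P(x) = Σ yᵢ × Lᵢ(x)
where Lᵢ(x) = Π_{j≠i} (x - xⱼ)/(xᵢ - xⱼ)

L_0(3.6) = (3.6 - 4)/(2 - 4) × (3.6 - 6)/(2 - 6) = 0.120000
L_1(3.6) = (3.6 - 2)/(4 - 2) × (3.6 - 6)/(4 - 6) = 0.960000
L_2(3.6) = (3.6 - 2)/(6 - 2) × (3.6 - 4)/(6 - 4) = -0.080000

P(3.6) = 0×L_0(3.6) + 11×L_1(3.6) + 2×L_2(3.6)
P(3.6) = 10.400000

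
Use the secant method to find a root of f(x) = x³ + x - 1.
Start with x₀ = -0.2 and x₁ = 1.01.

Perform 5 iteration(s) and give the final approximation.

f(x) = x³ + x - 1
x₀ = -0.2, x₁ = 1.01

Secant formula: x_{n+1} = x_n - f(x_n)(x_n - x_{n-1})/(f(x_n) - f(x_{n-1}))

Iteration 1:
  f(-0.200000) = -1.208000
  f(1.010000) = 1.040301
  x_2 = 1.010000 - 1.040301×(1.010000 - (-0.200000))/(1.040301 - (-1.208000))
       = 0.450126
Iteration 2:
  f(1.010000) = 1.040301
  f(0.450126) = -0.458672
  x_3 = 0.450126 - (-0.458672)×(0.450126 - 1.010000)/(-0.458672 - 1.040301)
       = 0.621443
Iteration 3:
  f(0.450126) = -0.458672
  f(0.621443) = -0.138562
  x_4 = 0.621443 - (-0.138562)×(0.621443 - 0.450126)/(-0.138562 - (-0.458672))
       = 0.695598
Iteration 4:
  f(0.621443) = -0.138562
  f(0.695598) = 0.032168
  x_5 = 0.695598 - 0.032168×(0.695598 - 0.621443)/(0.032168 - (-0.138562))
       = 0.681626
Iteration 5:
  f(0.695598) = 0.032168
  f(0.681626) = -0.001681
  x_6 = 0.681626 - (-0.001681)×(0.681626 - 0.695598)/(-0.001681 - 0.032168)
       = 0.682320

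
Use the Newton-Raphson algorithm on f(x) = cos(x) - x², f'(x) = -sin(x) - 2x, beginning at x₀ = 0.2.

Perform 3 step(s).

f(x) = cos(x) - x²
f'(x) = -sin(x) - 2x
x₀ = 0.2

Newton-Raphson formula: x_{n+1} = x_n - f(x_n)/f'(x_n)

Iteration 1:
  f(0.200000) = 0.940067
  f'(0.200000) = -0.598669
  x_1 = 0.200000 - 0.940067/(-0.598669) = 1.770260
Iteration 2:
  f(1.770260) = -3.331965
  f'(1.770260) = -4.520693
  x_2 = 1.770260 - (-3.331965)/(-4.520693) = 1.033213
Iteration 3:
  f(1.033213) = -0.555467
  f'(1.033213) = -2.925374
  x_3 = 1.033213 - (-0.555467)/(-2.925374) = 0.843334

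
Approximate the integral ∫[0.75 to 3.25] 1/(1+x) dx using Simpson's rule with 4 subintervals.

f(x) = 1/(1+x)
a = 0.75, b = 3.25, n = 4
h = (b - a)/n = 0.625000

Simpson's rule: (h/3)[f(x₀) + 4f(x₁) + 2f(x₂) + ... + f(xₙ)]

x_0 = 0.7500, f(x_0) = 0.571429, coefficient = 1
x_1 = 1.3750, f(x_1) = 0.421053, coefficient = 4
x_2 = 2.0000, f(x_2) = 0.333333, coefficient = 2
x_3 = 2.6250, f(x_3) = 0.275862, coefficient = 4
x_4 = 3.2500, f(x_4) = 0.235294, coefficient = 1

I ≈ (0.625000/3) × 4.261048 = 0.887718
Exact value: 0.887303
Error: 0.000415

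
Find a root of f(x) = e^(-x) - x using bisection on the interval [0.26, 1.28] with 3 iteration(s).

f(x) = e^(-x) - x
Initial interval: [0.26, 1.28]

Iteration 1:
  c_1 = (0.260000 + 1.280000)/2 = 0.770000
  f(c_1) = f(0.770000) = -0.306987
  f(a) × f(c) < 0, new interval: [0.260000, 0.770000]
Iteration 2:
  c_2 = (0.260000 + 0.770000)/2 = 0.515000
  f(c_2) = f(0.515000) = 0.082501
  f(a) × f(c) ≥ 0, new interval: [0.515000, 0.770000]
Iteration 3:
  c_3 = (0.515000 + 0.770000)/2 = 0.642500
  f(c_3) = f(0.642500) = -0.116524
  f(a) × f(c) < 0, new interval: [0.515000, 0.642500]

After 3 iteration(s), the approximation is c_3 = 0.642500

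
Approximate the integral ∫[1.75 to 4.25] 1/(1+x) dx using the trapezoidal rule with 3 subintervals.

f(x) = 1/(1+x)
a = 1.75, b = 4.25, n = 3
h = (b - a)/n = 0.833333

Trapezoidal rule: (h/2)[f(x₀) + 2f(x₁) + 2f(x₂) + ... + f(xₙ)]

x_0 = 1.7500, f(x_0) = 0.363636, coefficient = 1
x_1 = 2.5833, f(x_1) = 0.279070, coefficient = 2
x_2 = 3.4167, f(x_2) = 0.226415, coefficient = 2
x_3 = 4.2500, f(x_3) = 0.190476, coefficient = 1

I ≈ (0.833333/2) × 1.565082 = 0.652118
Exact value: 0.646627
Error: 0.005490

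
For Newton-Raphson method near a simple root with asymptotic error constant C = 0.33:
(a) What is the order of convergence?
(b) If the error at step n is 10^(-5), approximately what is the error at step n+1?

(a) Newton-Raphson has quadratic (order 2) convergence near simple roots.
    This means |e_{n+1}| ≈ C|e_n|².

(b) With |e_n| = 10^(-5) and C = 0.33:
    |e_{n+1}| ≈ 0.33 × (10^(-5))² = 0.33 × 10^(-10)

(a) 2 (quadratic); (b) |e_{n+1}| ≈ 3.300e-11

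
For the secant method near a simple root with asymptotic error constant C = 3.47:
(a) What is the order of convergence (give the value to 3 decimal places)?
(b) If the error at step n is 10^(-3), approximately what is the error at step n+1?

(a) Secant method has superlinear convergence with order φ = (1+√5)/2 ≈ 1.618.
    This means |e_{n+1}| ≈ C|e_n|^1.618.

(b) With |e_n| = 10^(-3) and C = 3.47:
    |e_{n+1}| ≈ 3.47 × (10^(-3))^1.618 = 3.47 × 10^(-4.85)

(a) ≈ 1.618 (golden ratio); (b) |e_{n+1}| ≈ 4.855e-05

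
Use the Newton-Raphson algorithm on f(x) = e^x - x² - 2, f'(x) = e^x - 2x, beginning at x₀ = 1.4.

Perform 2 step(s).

f(x) = e^x - x² - 2
f'(x) = e^x - 2x
x₀ = 1.4

Newton-Raphson formula: x_{n+1} = x_n - f(x_n)/f'(x_n)

Iteration 1:
  f(1.400000) = 0.095200
  f'(1.400000) = 1.255200
  x_1 = 1.400000 - 0.095200/1.255200 = 1.324156
Iteration 2:
  f(1.324156) = 0.005622
  f'(1.324156) = 1.110699
  x_2 = 1.324156 - 0.005622/1.110699 = 1.319094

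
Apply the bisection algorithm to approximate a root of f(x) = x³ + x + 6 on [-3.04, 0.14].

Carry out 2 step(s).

f(x) = x³ + x + 6
Initial interval: [-3.04, 0.14]

Iteration 1:
  c_1 = (-3.040000 + 0.140000)/2 = -1.450000
  f(c_1) = f(-1.450000) = 1.501375
  f(a) × f(c) < 0, new interval: [-3.040000, -1.450000]
Iteration 2:
  c_2 = (-3.040000 + (-1.450000))/2 = -2.245000
  f(c_2) = f(-2.245000) = -7.559856
  f(a) × f(c) ≥ 0, new interval: [-2.245000, -1.450000]

After 2 iteration(s), the approximation is c_2 = -2.245000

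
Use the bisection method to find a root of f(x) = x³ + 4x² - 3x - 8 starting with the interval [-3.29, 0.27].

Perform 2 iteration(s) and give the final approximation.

f(x) = x³ + 4x² - 3x - 8
Initial interval: [-3.29, 0.27]

Iteration 1:
  c_1 = (-3.290000 + 0.270000)/2 = -1.510000
  f(c_1) = f(-1.510000) = 2.207449
  f(a) × f(c) ≥ 0, new interval: [-1.510000, 0.270000]
Iteration 2:
  c_2 = (-1.510000 + 0.270000)/2 = -0.620000
  f(c_2) = f(-0.620000) = -4.840728
  f(a) × f(c) < 0, new interval: [-1.510000, -0.620000]

After 2 iteration(s), the approximation is c_2 = -0.620000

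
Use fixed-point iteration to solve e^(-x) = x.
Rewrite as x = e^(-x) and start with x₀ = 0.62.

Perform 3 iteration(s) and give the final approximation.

Equation: e^(-x) = x
Fixed-point form: x = e^(-x)
x₀ = 0.62

x_1 = g(0.620000) = 0.537944
x_2 = g(0.537944) = 0.583947
x_3 = g(0.583947) = 0.557693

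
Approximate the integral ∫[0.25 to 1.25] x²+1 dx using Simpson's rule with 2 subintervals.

f(x) = x²+1
a = 0.25, b = 1.25, n = 2
h = (b - a)/n = 0.500000

Simpson's rule: (h/3)[f(x₀) + 4f(x₁) + 2f(x₂) + ... + f(xₙ)]

x_0 = 0.2500, f(x_0) = 1.062500, coefficient = 1
x_1 = 0.7500, f(x_1) = 1.562500, coefficient = 4
x_2 = 1.2500, f(x_2) = 2.562500, coefficient = 1

I ≈ (0.500000/3) × 9.875000 = 1.645833
Exact value: 1.645833
Error: 0.000000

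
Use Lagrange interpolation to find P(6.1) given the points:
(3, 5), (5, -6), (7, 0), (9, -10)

Lagrange interpolation formula:
P(x) = Σ yᵢ × Lᵢ(x)
where Lᵢ(x) = Π_{j≠i} (x - xⱼ)/(xᵢ - xⱼ)

L_0(6.1) = (6.1 - 5)/(3 - 5) × (6.1 - 7)/(3 - 7) × (6.1 - 9)/(3 - 9) = -0.059813
L_1(6.1) = (6.1 - 3)/(5 - 3) × (6.1 - 7)/(5 - 7) × (6.1 - 9)/(5 - 9) = 0.505688
L_2(6.1) = (6.1 - 3)/(7 - 3) × (6.1 - 5)/(7 - 5) × (6.1 - 9)/(7 - 9) = 0.618062
L_3(6.1) = (6.1 - 3)/(9 - 3) × (6.1 - 5)/(9 - 5) × (6.1 - 7)/(9 - 7) = -0.063938

P(6.1) = 5×L_0(6.1) + (-6)×L_1(6.1) + 0×L_2(6.1) + (-10)×L_3(6.1)
P(6.1) = -2.693813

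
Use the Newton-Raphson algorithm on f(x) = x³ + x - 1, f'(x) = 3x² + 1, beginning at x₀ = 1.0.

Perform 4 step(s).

f(x) = x³ + x - 1
f'(x) = 3x² + 1
x₀ = 1.0

Newton-Raphson formula: x_{n+1} = x_n - f(x_n)/f'(x_n)

Iteration 1:
  f(1.000000) = 1.000000
  f'(1.000000) = 4.000000
  x_1 = 1.000000 - 1.000000/4.000000 = 0.750000
Iteration 2:
  f(0.750000) = 0.171875
  f'(0.750000) = 2.687500
  x_2 = 0.750000 - 0.171875/2.687500 = 0.686047
Iteration 3:
  f(0.686047) = 0.008941
  f'(0.686047) = 2.411979
  x_3 = 0.686047 - 0.008941/2.411979 = 0.682340
Iteration 4:
  f(0.682340) = 0.000028
  f'(0.682340) = 2.396762
  x_4 = 0.682340 - 0.000028/2.396762 = 0.682328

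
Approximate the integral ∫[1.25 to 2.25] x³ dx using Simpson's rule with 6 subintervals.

f(x) = x³
a = 1.25, b = 2.25, n = 6
h = (b - a)/n = 0.166667

Simpson's rule: (h/3)[f(x₀) + 4f(x₁) + 2f(x₂) + ... + f(xₙ)]

x_0 = 1.2500, f(x_0) = 1.953125, coefficient = 1
x_1 = 1.4167, f(x_1) = 2.843171, coefficient = 4
x_2 = 1.5833, f(x_2) = 3.969329, coefficient = 2
x_3 = 1.7500, f(x_3) = 5.359375, coefficient = 4
x_4 = 1.9167, f(x_4) = 7.041088, coefficient = 2
x_5 = 2.0833, f(x_5) = 9.042245, coefficient = 4
x_6 = 2.2500, f(x_6) = 11.390625, coefficient = 1

I ≈ (0.166667/3) × 104.343750 = 5.796875
Exact value: 5.796875
Error: 0.000000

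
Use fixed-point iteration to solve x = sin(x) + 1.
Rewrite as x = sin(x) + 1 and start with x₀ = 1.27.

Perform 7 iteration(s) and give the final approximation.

Equation: x = sin(x) + 1
Fixed-point form: x = sin(x) + 1
x₀ = 1.27

x_1 = g(1.270000) = 1.955101
x_2 = g(1.955101) = 1.927059
x_3 = g(1.927059) = 1.937207
x_4 = g(1.937207) = 1.933619
x_5 = g(1.933619) = 1.934899
x_6 = g(1.934899) = 1.934444
x_7 = g(1.934444) = 1.934606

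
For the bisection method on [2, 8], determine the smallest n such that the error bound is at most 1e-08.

We need (b-a)/2^n ≤ 1e-08
(8 - 2)/2^n ≤ 1e-08
6/2^n ≤ 1e-08
2^n ≥ 600000000
n ≥ log₂(600000000) = 29.16
n ≥ 30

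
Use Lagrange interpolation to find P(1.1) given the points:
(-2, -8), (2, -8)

Lagrange interpolation formula:
P(x) = Σ yᵢ × Lᵢ(x)
where Lᵢ(x) = Π_{j≠i} (x - xⱼ)/(xᵢ - xⱼ)

L_0(1.1) = (1.1 - 2)/(-2 - 2) = 0.225000
L_1(1.1) = (1.1 - (-2))/(2 - (-2)) = 0.775000

P(1.1) = (-8)×L_0(1.1) + (-8)×L_1(1.1)
P(1.1) = -8.000000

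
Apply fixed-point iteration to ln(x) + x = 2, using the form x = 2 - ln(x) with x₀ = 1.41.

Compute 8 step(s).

Equation: ln(x) + x = 2
Fixed-point form: x = 2 - ln(x)
x₀ = 1.41

x_1 = g(1.410000) = 1.656410
x_2 = g(1.656410) = 1.495347
x_3 = g(1.495347) = 1.597642
x_4 = g(1.597642) = 1.531471
x_5 = g(1.531471) = 1.573771
x_6 = g(1.573771) = 1.546525
x_7 = g(1.546525) = 1.563989
x_8 = g(1.563989) = 1.552760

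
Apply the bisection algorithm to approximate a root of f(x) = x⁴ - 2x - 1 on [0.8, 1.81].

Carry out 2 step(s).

f(x) = x⁴ - 2x - 1
Initial interval: [0.8, 1.81]

Iteration 1:
  c_1 = (0.800000 + 1.810000)/2 = 1.305000
  f(c_1) = f(1.305000) = -0.709706
  f(a) × f(c) ≥ 0, new interval: [1.305000, 1.810000]
Iteration 2:
  c_2 = (1.305000 + 1.810000)/2 = 1.557500
  f(c_2) = f(1.557500) = 1.769536
  f(a) × f(c) < 0, new interval: [1.305000, 1.557500]

After 2 iteration(s), the approximation is c_2 = 1.557500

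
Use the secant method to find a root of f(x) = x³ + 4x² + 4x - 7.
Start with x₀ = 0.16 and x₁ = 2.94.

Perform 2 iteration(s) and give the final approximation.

f(x) = x³ + 4x² + 4x - 7
x₀ = 0.16, x₁ = 2.94

Secant formula: x_{n+1} = x_n - f(x_n)(x_n - x_{n-1})/(f(x_n) - f(x_{n-1}))

Iteration 1:
  f(0.160000) = -6.253504
  f(2.940000) = 64.746584
  x_2 = 2.940000 - 64.746584×(2.940000 - 0.160000)/(64.746584 - (-6.253504))
       = 0.404855
Iteration 2:
  f(2.940000) = 64.746584
  f(0.404855) = -4.658589
  x_3 = 0.404855 - (-4.658589)×(0.404855 - 2.940000)/(-4.658589 - 64.746584)
       = 0.575018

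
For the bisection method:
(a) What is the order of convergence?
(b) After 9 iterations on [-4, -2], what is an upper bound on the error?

(a) Bisection has linear (order 1) convergence; the error is halved each step.

(b) Error bound = (b-a)/2^n = (-2 - (-4))/2^{9}
    = 2/2^{9}

(a) 1 (linear); (b) error ≤ 3.91e-03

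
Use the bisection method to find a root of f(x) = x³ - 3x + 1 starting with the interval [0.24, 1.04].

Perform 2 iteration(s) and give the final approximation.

f(x) = x³ - 3x + 1
Initial interval: [0.24, 1.04]

Iteration 1:
  c_1 = (0.240000 + 1.040000)/2 = 0.640000
  f(c_1) = f(0.640000) = -0.657856
  f(a) × f(c) < 0, new interval: [0.240000, 0.640000]
Iteration 2:
  c_2 = (0.240000 + 0.640000)/2 = 0.440000
  f(c_2) = f(0.440000) = -0.234816
  f(a) × f(c) < 0, new interval: [0.240000, 0.440000]

After 2 iteration(s), the approximation is c_2 = 0.440000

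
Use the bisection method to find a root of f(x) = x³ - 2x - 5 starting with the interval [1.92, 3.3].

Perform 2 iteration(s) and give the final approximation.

f(x) = x³ - 2x - 5
Initial interval: [1.92, 3.3]

Iteration 1:
  c_1 = (1.920000 + 3.300000)/2 = 2.610000
  f(c_1) = f(2.610000) = 7.559581
  f(a) × f(c) < 0, new interval: [1.920000, 2.610000]
Iteration 2:
  c_2 = (1.920000 + 2.610000)/2 = 2.265000
  f(c_2) = f(2.265000) = 2.089960
  f(a) × f(c) < 0, new interval: [1.920000, 2.265000]

After 2 iteration(s), the approximation is c_2 = 2.265000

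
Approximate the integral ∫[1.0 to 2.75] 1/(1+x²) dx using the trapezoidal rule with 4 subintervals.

f(x) = 1/(1+x²)
a = 1.0, b = 2.75, n = 4
h = (b - a)/n = 0.437500

Trapezoidal rule: (h/2)[f(x₀) + 2f(x₁) + 2f(x₂) + ... + f(xₙ)]

x_0 = 1.0000, f(x_0) = 0.500000, coefficient = 1
x_1 = 1.4375, f(x_1) = 0.326115, coefficient = 2
x_2 = 1.8750, f(x_2) = 0.221453, coefficient = 2
x_3 = 2.3125, f(x_3) = 0.157538, coefficient = 2
x_4 = 2.7500, f(x_4) = 0.116788, coefficient = 1

I ≈ (0.437500/2) × 2.027001 = 0.443406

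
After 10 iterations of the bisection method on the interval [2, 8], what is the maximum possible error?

Bisection error bound: |error| ≤ (b-a)/2^n
|error| ≤ (8 - 2)/2^10 = 6/2^10
|error| ≤ 0.0058593750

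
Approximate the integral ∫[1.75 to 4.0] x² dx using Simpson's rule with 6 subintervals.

f(x) = x²
a = 1.75, b = 4.0, n = 6
h = (b - a)/n = 0.375000

Simpson's rule: (h/3)[f(x₀) + 4f(x₁) + 2f(x₂) + ... + f(xₙ)]

x_0 = 1.7500, f(x_0) = 3.062500, coefficient = 1
x_1 = 2.1250, f(x_1) = 4.515625, coefficient = 4
x_2 = 2.5000, f(x_2) = 6.250000, coefficient = 2
x_3 = 2.8750, f(x_3) = 8.265625, coefficient = 4
x_4 = 3.2500, f(x_4) = 10.562500, coefficient = 2
x_5 = 3.6250, f(x_5) = 13.140625, coefficient = 4
x_6 = 4.0000, f(x_6) = 16.000000, coefficient = 1

I ≈ (0.375000/3) × 156.375000 = 19.546875
Exact value: 19.546875
Error: 0.000000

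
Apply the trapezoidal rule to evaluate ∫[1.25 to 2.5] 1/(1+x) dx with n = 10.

f(x) = 1/(1+x)
a = 1.25, b = 2.5, n = 10
h = (b - a)/n = 0.125000

Trapezoidal rule: (h/2)[f(x₀) + 2f(x₁) + 2f(x₂) + ... + f(xₙ)]

x_0 = 1.2500, f(x_0) = 0.444444, coefficient = 1
x_1 = 1.3750, f(x_1) = 0.421053, coefficient = 2
x_2 = 1.5000, f(x_2) = 0.400000, coefficient = 2
x_3 = 1.6250, f(x_3) = 0.380952, coefficient = 2
x_4 = 1.7500, f(x_4) = 0.363636, coefficient = 2
x_5 = 1.8750, f(x_5) = 0.347826, coefficient = 2
x_6 = 2.0000, f(x_6) = 0.333333, coefficient = 2
x_7 = 2.1250, f(x_7) = 0.320000, coefficient = 2
x_8 = 2.2500, f(x_8) = 0.307692, coefficient = 2
x_9 = 2.3750, f(x_9) = 0.296296, coefficient = 2
x_10 = 2.5000, f(x_10) = 0.285714, coefficient = 1

I ≈ (0.125000/2) × 7.071738 = 0.441984
Exact value: 0.441833
Error: 0.000151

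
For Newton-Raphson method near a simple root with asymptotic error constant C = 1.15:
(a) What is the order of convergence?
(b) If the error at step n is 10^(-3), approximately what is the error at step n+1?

(a) Newton-Raphson has quadratic (order 2) convergence near simple roots.
    This means |e_{n+1}| ≈ C|e_n|².

(b) With |e_n| = 10^(-3) and C = 1.15:
    |e_{n+1}| ≈ 1.15 × (10^(-3))² = 1.15 × 10^(-6)

(a) 2 (quadratic); (b) |e_{n+1}| ≈ 1.150e-06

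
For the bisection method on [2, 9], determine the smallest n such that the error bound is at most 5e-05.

We need (b-a)/2^n ≤ 5e-05
(9 - 2)/2^n ≤ 5e-05
7/2^n ≤ 5e-05
2^n ≥ 140000
n ≥ log₂(140000) = 17.10
n ≥ 18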